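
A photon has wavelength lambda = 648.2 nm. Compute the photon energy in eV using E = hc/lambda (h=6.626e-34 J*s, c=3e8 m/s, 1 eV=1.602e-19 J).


E = hc / lambda
= (6.626e-34)(3e8) / (648.2e-9)
= 1.9878e-25 / 6.4820e-07
= 3.0666e-19 J
Converting to eV: 3.0666e-19 / 1.602e-19
= 1.9143 eV

1.9143


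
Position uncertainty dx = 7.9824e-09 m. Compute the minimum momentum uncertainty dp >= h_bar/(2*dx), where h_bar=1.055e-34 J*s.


dp = h_bar / (2 * dx)
= 1.055e-34 / (2 * 7.9824e-09)
= 1.055e-34 / 1.5965e-08
= 6.6083e-27 kg*m/s

6.6083e-27


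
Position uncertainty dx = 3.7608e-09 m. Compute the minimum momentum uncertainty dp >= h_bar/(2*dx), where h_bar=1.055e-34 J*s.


dp = h_bar / (2 * dx)
= 1.055e-34 / (2 * 3.7608e-09)
= 1.055e-34 / 7.5216e-09
= 1.4026e-26 kg*m/s

1.4026e-26


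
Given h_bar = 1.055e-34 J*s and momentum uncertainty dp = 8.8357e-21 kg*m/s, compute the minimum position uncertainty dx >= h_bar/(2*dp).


dx = h_bar / (2 * dp)
= 1.055e-34 / (2 * 8.8357e-21)
= 1.055e-34 / 1.7671e-20
= 5.9701e-15 m

5.9701e-15


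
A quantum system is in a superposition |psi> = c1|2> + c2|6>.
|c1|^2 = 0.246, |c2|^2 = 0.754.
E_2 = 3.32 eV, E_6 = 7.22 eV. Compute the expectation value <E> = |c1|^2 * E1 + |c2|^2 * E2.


<E> = |c1|^2 * E1 + |c2|^2 * E2
= 0.246 * 3.32 + 0.754 * 7.22
= 0.8167 + 5.4439
= 6.2606 eV

6.2606


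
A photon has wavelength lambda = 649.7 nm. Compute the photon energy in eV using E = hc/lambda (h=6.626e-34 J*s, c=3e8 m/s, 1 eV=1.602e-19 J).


E = hc / lambda
= (6.626e-34)(3e8) / (649.7e-9)
= 1.9878e-25 / 6.4970e-07
= 3.0596e-19 J
Converting to eV: 3.0596e-19 / 1.602e-19
= 1.9098 eV

1.9098


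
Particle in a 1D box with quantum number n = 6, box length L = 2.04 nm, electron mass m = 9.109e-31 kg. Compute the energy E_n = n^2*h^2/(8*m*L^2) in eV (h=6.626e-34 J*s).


E = n^2 * h^2 / (8 * m * L^2)
= 6^2 * (6.626e-34)^2 / (8 * 9.109e-31 * (2.04e-9)^2)
= 36 * 4.3904e-67 / (8 * 9.109e-31 * 4.1616e-18)
= 5.2118e-19 J
= 3.2533 eV

3.2533


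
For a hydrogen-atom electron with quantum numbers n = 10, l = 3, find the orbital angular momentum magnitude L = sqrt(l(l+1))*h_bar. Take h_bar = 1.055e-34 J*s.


L = sqrt(l*(l+1)) * h_bar
= sqrt(3 * 4) * 1.055e-34
= sqrt(12) * 1.055e-34
= 3.4641 * 1.055e-34
= 3.6546e-34 J*s

3.6546e-34


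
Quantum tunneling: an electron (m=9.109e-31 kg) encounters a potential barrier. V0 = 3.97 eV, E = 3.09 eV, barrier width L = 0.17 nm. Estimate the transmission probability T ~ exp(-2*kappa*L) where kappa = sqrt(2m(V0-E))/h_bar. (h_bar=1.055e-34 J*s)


V0 - E = 0.88 eV = 1.4098e-19 J
kappa = sqrt(2 * m * (V0-E)) / h_bar
= sqrt(2 * 9.109e-31 * 1.4098e-19) / 1.055e-34
= 4.8036e+09 /m
2*kappa*L = 2 * 4.8036e+09 * 0.17e-9
= 1.6332
T = exp(-1.6332) = 1.952962e-01

1.952962e-01


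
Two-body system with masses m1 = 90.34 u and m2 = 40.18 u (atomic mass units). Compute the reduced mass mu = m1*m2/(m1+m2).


mu = m1 * m2 / (m1 + m2)
= 90.34 * 40.18 / (90.34 + 40.18)
= 3629.8612 / 130.52
= 27.8108 u

27.8108


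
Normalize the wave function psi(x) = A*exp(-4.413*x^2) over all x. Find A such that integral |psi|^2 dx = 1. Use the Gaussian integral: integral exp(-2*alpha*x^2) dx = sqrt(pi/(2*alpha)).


integral |psi|^2 dx = A^2 * sqrt(pi/(2*alpha)) = 1
A^2 = sqrt(2*alpha/pi)
= sqrt(2 * 4.413 / pi)
= 1.676127
A = sqrt(1.676127)
= 1.2947

1.2947


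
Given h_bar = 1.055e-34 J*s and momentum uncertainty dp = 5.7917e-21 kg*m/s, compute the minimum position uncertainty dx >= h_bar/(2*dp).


dx = h_bar / (2 * dp)
= 1.055e-34 / (2 * 5.7917e-21)
= 1.055e-34 / 1.1583e-20
= 9.1079e-15 m

9.1079e-15


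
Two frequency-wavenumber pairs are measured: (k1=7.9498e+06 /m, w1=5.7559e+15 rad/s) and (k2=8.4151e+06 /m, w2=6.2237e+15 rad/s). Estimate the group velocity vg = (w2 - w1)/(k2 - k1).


vg = (w2 - w1) / (k2 - k1)
= (6.2237e+15 - 5.7559e+15) / (8.4151e+06 - 7.9498e+06)
= 4.6780e+14 / 4.6530e+05
= 1.0054e+09 m/s

1.0054e+09


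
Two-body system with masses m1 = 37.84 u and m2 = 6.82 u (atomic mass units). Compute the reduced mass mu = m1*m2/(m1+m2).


mu = m1 * m2 / (m1 + m2)
= 37.84 * 6.82 / (37.84 + 6.82)
= 258.0688 / 44.66
= 5.7785 u

5.7785


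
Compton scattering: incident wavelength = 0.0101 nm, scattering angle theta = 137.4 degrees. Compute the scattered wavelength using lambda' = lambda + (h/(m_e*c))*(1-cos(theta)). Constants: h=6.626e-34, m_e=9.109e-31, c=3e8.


Compton wavelength: h/(m_e*c) = 2.4247e-12 m
d_lambda = 2.4247e-12 * (1 - cos(137.4 deg))
= 2.4247e-12 * 1.736097
= 4.2095e-12 m = 0.00421 nm
lambda' = 0.0101 + 0.00421
= 0.01431 nm

0.01431


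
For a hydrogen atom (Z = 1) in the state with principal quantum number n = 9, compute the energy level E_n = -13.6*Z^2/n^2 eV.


E_n = -13.6 * Z^2 / n^2
= -13.6 * 1^2 / 9^2
= -13.6 * 1 / 81
= -0.1679 eV

-0.1679


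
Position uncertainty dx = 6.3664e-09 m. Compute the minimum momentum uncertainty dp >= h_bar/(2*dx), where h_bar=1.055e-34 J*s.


dp = h_bar / (2 * dx)
= 1.055e-34 / (2 * 6.3664e-09)
= 1.055e-34 / 1.2733e-08
= 8.2857e-27 kg*m/s

8.2857e-27


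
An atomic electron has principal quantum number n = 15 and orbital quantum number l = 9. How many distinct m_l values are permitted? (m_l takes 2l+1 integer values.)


m_l ranges from -l to +l in integer steps
So m_l goes from -9 to +9
Count = 2l + 1 = 2*9 + 1
= 19

19


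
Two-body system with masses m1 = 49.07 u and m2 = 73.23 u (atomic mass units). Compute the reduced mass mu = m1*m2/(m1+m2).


mu = m1 * m2 / (m1 + m2)
= 49.07 * 73.23 / (49.07 + 73.23)
= 3593.3961 / 122.3
= 29.3818 u

29.3818


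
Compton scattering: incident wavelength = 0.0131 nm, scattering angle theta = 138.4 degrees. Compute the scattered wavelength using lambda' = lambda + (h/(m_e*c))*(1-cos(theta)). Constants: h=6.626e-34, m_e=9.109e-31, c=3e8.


Compton wavelength: h/(m_e*c) = 2.4247e-12 m
d_lambda = 2.4247e-12 * (1 - cos(138.4 deg))
= 2.4247e-12 * 1.747798
= 4.2379e-12 m = 0.004238 nm
lambda' = 0.0131 + 0.004238
= 0.017338 nm

0.017338


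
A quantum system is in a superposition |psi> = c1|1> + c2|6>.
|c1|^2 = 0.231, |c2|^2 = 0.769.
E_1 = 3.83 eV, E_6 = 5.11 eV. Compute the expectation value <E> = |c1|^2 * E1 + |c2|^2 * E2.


<E> = |c1|^2 * E1 + |c2|^2 * E2
= 0.231 * 3.83 + 0.769 * 5.11
= 0.8847 + 3.9296
= 4.8143 eV

4.8143


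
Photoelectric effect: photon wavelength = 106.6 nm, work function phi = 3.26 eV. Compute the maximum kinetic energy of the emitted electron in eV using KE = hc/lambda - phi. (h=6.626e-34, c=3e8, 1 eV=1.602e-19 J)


E_photon = hc / lambda
= (6.626e-34)(3e8) / (106.6e-9)
= 1.8647e-18 J
= 11.64 eV
KE = E_photon - phi
= 11.64 - 3.26
= 8.38 eV

8.38


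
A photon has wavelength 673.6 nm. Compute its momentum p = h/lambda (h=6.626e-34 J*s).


p = h / lambda
= 6.626e-34 / (673.6e-9)
= 6.626e-34 / 6.7360e-07
= 9.8367e-28 kg*m/s

9.8367e-28


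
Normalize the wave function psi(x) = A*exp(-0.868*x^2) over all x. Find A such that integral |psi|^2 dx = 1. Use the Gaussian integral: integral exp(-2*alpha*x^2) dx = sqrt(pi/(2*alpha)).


integral |psi|^2 dx = A^2 * sqrt(pi/(2*alpha)) = 1
A^2 = sqrt(2*alpha/pi)
= sqrt(2 * 0.868 / pi)
= 0.743361
A = sqrt(0.743361)
= 0.8622

0.8622


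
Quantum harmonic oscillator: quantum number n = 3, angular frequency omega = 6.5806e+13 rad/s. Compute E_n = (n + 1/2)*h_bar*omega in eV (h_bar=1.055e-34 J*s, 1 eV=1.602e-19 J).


E = (n + 1/2) * h_bar * omega
= (3 + 0.5) * 1.055e-34 * 6.5806e+13
= 3.5 * 6.9425e-21
= 2.4299e-20 J
= 0.1517 eV

0.1517


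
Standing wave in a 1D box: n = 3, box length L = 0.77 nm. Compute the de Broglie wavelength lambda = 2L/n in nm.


lambda = 2L / n
= 2 * 0.77 / 3
= 1.54 / 3
= 0.5133 nm

0.5133


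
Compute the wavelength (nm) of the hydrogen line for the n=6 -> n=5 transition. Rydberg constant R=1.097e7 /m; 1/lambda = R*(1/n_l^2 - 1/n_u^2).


1/lambda = R * (1/n_l^2 - 1/n_u^2)
= 1.097e7 * (1/5^2 - 1/6^2)
= 1.097e7 * (0.04 - 0.027778)
= 1.097e7 * 0.012222
= 1.3408e+05 /m
lambda = 1 / 1.3408e+05 = 7458.3575 nm

7458.3575


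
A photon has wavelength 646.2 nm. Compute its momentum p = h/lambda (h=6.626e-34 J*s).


p = h / lambda
= 6.626e-34 / (646.2e-9)
= 6.626e-34 / 6.4620e-07
= 1.0254e-27 kg*m/s

1.0254e-27


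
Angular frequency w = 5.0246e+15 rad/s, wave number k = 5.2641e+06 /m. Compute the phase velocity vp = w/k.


vp = w / k
= 5.0246e+15 / 5.2641e+06
= 9.5450e+08 m/s

9.5450e+08


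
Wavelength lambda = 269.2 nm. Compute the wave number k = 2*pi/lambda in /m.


k = 2 * pi / lambda
= 6.2832 / (269.2e-9)
= 6.2832 / 2.6920e-07
= 2.3340e+07 /m

2.3340e+07


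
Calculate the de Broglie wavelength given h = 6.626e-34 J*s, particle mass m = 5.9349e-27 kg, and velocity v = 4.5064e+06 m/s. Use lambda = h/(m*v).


lambda = h / (m * v)
= 6.626e-34 / (5.9349e-27 * 4.5064e+06)
= 6.626e-34 / 2.6745e-20
= 2.4775e-14 m

2.4775e-14


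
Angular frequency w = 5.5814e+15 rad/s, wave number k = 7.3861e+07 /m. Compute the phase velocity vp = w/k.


vp = w / k
= 5.5814e+15 / 7.3861e+07
= 7.5566e+07 m/s

7.5566e+07


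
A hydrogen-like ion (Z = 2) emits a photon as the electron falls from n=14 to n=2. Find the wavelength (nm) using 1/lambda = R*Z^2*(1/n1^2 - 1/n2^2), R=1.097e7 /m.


1/lambda = R * Z^2 * (1/n1^2 - 1/n2^2)
= 1.097e7 * 2^2 * (1/2^2 - 1/14^2)
= 1.097e7 * 4 * (0.25 - 0.005102)
= 1.0746e+07 /m
lambda = 1 / 1.0746e+07
= 93.0568 nm

93.0568


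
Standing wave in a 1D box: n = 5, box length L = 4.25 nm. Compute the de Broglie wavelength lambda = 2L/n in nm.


lambda = 2L / n
= 2 * 4.25 / 5
= 8.5 / 5
= 1.7 nm

1.7


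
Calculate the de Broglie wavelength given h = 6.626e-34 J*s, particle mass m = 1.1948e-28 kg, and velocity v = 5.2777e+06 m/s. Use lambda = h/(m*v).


lambda = h / (m * v)
= 6.626e-34 / (1.1948e-28 * 5.2777e+06)
= 6.626e-34 / 6.3058e-22
= 1.0508e-12 m

1.0508e-12


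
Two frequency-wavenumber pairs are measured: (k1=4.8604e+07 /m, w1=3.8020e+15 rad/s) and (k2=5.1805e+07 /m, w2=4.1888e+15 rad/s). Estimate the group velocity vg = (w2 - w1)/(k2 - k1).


vg = (w2 - w1) / (k2 - k1)
= (4.1888e+15 - 3.8020e+15) / (5.1805e+07 - 4.8604e+07)
= 3.8680e+14 / 3.2010e+06
= 1.2084e+08 m/s

1.2084e+08


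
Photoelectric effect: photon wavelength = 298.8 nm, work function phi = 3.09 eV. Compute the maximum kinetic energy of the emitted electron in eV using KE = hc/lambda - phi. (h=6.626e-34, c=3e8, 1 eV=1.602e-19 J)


E_photon = hc / lambda
= (6.626e-34)(3e8) / (298.8e-9)
= 6.6526e-19 J
= 4.1527 eV
KE = E_photon - phi
= 4.1527 - 3.09
= 1.0627 eV

1.0627


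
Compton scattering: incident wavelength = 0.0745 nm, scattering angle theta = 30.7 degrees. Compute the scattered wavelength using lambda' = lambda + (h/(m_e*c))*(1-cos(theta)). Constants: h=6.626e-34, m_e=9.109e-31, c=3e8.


Compton wavelength: h/(m_e*c) = 2.4247e-12 m
d_lambda = 2.4247e-12 * (1 - cos(30.7 deg))
= 2.4247e-12 * 0.140148
= 3.3982e-13 m = 0.00034 nm
lambda' = 0.0745 + 0.00034
= 0.07484 nm

0.07484


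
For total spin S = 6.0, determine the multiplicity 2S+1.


Spin multiplicity = 2S + 1
= 2 * 6.0 + 1
= 12.0 + 1
= 13

13


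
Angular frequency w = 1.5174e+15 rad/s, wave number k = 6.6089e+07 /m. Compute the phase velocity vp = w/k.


vp = w / k
= 1.5174e+15 / 6.6089e+07
= 2.2960e+07 m/s

2.2960e+07


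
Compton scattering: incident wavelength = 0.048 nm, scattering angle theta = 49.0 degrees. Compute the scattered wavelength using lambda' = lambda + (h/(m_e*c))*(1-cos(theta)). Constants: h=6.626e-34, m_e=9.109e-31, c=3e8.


Compton wavelength: h/(m_e*c) = 2.4247e-12 m
d_lambda = 2.4247e-12 * (1 - cos(49.0 deg))
= 2.4247e-12 * 0.343941
= 8.3396e-13 m = 0.000834 nm
lambda' = 0.048 + 0.000834
= 0.048834 nm

0.048834


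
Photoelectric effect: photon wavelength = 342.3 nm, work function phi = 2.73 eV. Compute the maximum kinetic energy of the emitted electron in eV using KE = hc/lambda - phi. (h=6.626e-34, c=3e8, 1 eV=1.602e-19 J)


E_photon = hc / lambda
= (6.626e-34)(3e8) / (342.3e-9)
= 5.8072e-19 J
= 3.625 eV
KE = E_photon - phi
= 3.625 - 2.73
= 0.895 eV

0.895


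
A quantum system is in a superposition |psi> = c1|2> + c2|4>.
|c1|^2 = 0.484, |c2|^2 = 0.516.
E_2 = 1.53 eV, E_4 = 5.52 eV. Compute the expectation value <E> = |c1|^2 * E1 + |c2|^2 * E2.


<E> = |c1|^2 * E1 + |c2|^2 * E2
= 0.484 * 1.53 + 0.516 * 5.52
= 0.7405 + 2.8483
= 3.5888 eV

3.5888


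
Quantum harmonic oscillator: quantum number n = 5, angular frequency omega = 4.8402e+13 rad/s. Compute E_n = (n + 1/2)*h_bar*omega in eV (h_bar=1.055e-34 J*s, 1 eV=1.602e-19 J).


E = (n + 1/2) * h_bar * omega
= (5 + 0.5) * 1.055e-34 * 4.8402e+13
= 5.5 * 5.1064e-21
= 2.8085e-20 J
= 0.1753 eV

0.1753


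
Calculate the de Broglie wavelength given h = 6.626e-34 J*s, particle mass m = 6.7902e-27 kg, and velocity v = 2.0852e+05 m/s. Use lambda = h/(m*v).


lambda = h / (m * v)
= 6.626e-34 / (6.7902e-27 * 2.0852e+05)
= 6.626e-34 / 1.4159e-21
= 4.6797e-13 m

4.6797e-13


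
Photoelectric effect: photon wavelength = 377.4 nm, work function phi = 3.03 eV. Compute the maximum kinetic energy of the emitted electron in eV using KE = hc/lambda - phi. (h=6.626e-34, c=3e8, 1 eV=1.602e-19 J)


E_photon = hc / lambda
= (6.626e-34)(3e8) / (377.4e-9)
= 5.2671e-19 J
= 3.2878 eV
KE = E_photon - phi
= 3.2878 - 3.03
= 0.2578 eV

0.2578


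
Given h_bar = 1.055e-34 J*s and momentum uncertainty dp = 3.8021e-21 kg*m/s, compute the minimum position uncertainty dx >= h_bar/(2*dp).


dx = h_bar / (2 * dp)
= 1.055e-34 / (2 * 3.8021e-21)
= 1.055e-34 / 7.6042e-21
= 1.3874e-14 m

1.3874e-14


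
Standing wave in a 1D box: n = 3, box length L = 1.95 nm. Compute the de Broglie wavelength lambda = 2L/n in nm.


lambda = 2L / n
= 2 * 1.95 / 3
= 3.9 / 3
= 1.3 nm

1.3


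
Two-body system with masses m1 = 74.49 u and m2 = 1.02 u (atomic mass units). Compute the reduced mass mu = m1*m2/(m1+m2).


mu = m1 * m2 / (m1 + m2)
= 74.49 * 1.02 / (74.49 + 1.02)
= 75.9798 / 75.51
= 1.0062 u

1.0062


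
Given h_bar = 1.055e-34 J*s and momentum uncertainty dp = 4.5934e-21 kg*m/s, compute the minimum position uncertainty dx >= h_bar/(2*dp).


dx = h_bar / (2 * dp)
= 1.055e-34 / (2 * 4.5934e-21)
= 1.055e-34 / 9.1868e-21
= 1.1484e-14 m

1.1484e-14


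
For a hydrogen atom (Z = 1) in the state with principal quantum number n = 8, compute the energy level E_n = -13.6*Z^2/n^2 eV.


E_n = -13.6 * Z^2 / n^2
= -13.6 * 1^2 / 8^2
= -13.6 * 1 / 64
= -0.2125 eV

-0.2125


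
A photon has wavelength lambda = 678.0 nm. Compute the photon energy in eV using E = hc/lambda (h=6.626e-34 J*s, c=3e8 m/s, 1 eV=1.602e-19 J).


E = hc / lambda
= (6.626e-34)(3e8) / (678.0e-9)
= 1.9878e-25 / 6.7800e-07
= 2.9319e-19 J
Converting to eV: 2.9319e-19 / 1.602e-19
= 1.8301 eV

1.8301


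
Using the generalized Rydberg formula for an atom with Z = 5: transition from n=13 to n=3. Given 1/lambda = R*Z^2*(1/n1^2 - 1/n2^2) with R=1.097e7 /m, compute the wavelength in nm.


1/lambda = R * Z^2 * (1/n1^2 - 1/n2^2)
= 1.097e7 * 5^2 * (1/3^2 - 1/13^2)
= 1.097e7 * 25 * (0.111111 - 0.005917)
= 2.8849e+07 /m
lambda = 1 / 2.8849e+07
= 34.6627 nm

34.6627


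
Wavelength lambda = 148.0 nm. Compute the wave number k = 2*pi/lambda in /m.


k = 2 * pi / lambda
= 6.2832 / (148.0e-9)
= 6.2832 / 1.4800e-07
= 4.2454e+07 /m

4.2454e+07


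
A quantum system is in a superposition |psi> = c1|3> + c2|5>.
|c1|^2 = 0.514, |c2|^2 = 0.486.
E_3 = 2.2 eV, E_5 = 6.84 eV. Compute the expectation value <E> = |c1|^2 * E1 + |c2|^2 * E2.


<E> = |c1|^2 * E1 + |c2|^2 * E2
= 0.514 * 2.2 + 0.486 * 6.84
= 1.1308 + 3.3242
= 4.455 eV

4.455


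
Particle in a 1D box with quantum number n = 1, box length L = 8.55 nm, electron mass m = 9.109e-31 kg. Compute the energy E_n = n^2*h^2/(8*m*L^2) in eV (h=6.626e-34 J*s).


E = n^2 * h^2 / (8 * m * L^2)
= 1^2 * (6.626e-34)^2 / (8 * 9.109e-31 * (8.55e-9)^2)
= 1 * 4.3904e-67 / (8 * 9.109e-31 * 7.3103e-17)
= 8.2416e-22 J
= 0.0051 eV

0.0051


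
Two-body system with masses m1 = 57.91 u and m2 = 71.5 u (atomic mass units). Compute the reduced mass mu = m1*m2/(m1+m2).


mu = m1 * m2 / (m1 + m2)
= 57.91 * 71.5 / (57.91 + 71.5)
= 4140.565 / 129.41
= 31.9957 u

31.9957


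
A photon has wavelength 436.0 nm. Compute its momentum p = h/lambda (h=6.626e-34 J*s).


p = h / lambda
= 6.626e-34 / (436.0e-9)
= 6.626e-34 / 4.3600e-07
= 1.5197e-27 kg*m/s

1.5197e-27


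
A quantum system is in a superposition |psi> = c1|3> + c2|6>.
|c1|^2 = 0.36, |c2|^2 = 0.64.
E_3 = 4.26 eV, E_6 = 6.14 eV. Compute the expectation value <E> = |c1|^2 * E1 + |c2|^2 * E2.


<E> = |c1|^2 * E1 + |c2|^2 * E2
= 0.36 * 4.26 + 0.64 * 6.14
= 1.5336 + 3.9296
= 5.4632 eV

5.4632


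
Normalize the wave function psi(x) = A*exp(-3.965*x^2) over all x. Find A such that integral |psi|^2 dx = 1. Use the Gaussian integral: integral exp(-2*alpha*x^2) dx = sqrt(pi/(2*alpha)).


integral |psi|^2 dx = A^2 * sqrt(pi/(2*alpha)) = 1
A^2 = sqrt(2*alpha/pi)
= sqrt(2 * 3.965 / pi)
= 1.588772
A = sqrt(1.588772)
= 1.2605

1.2605


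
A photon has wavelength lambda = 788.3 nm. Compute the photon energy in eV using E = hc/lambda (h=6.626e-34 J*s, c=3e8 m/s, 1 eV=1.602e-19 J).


E = hc / lambda
= (6.626e-34)(3e8) / (788.3e-9)
= 1.9878e-25 / 7.8830e-07
= 2.5216e-19 J
Converting to eV: 2.5216e-19 / 1.602e-19
= 1.5741 eV

1.5741


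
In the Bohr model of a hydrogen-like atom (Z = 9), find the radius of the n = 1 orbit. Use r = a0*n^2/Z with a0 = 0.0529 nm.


r = a0 * n^2 / Z
= 0.0529 * 1^2 / 9
= 0.0529 * 1 / 9
= 0.0059 nm

0.0059


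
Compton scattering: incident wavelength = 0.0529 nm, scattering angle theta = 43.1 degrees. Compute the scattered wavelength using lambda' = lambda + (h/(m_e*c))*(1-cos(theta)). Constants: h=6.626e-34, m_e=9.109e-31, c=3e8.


Compton wavelength: h/(m_e*c) = 2.4247e-12 m
d_lambda = 2.4247e-12 * (1 - cos(43.1 deg))
= 2.4247e-12 * 0.269838
= 6.5428e-13 m = 0.000654 nm
lambda' = 0.0529 + 0.000654
= 0.053554 nm

0.053554


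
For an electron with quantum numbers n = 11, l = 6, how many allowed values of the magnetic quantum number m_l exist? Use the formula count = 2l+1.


m_l ranges from -l to +l in integer steps
So m_l goes from -6 to +6
Count = 2l + 1 = 2*6 + 1
= 13

13


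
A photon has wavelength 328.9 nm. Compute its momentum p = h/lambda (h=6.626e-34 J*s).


p = h / lambda
= 6.626e-34 / (328.9e-9)
= 6.626e-34 / 3.2890e-07
= 2.0146e-27 kg*m/s

2.0146e-27


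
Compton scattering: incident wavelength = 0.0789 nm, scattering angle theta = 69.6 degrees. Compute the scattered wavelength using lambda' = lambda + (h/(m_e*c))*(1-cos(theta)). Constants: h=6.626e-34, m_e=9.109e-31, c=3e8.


Compton wavelength: h/(m_e*c) = 2.4247e-12 m
d_lambda = 2.4247e-12 * (1 - cos(69.6 deg))
= 2.4247e-12 * 0.651428
= 1.5795e-12 m = 0.00158 nm
lambda' = 0.0789 + 0.00158
= 0.08048 nm

0.08048


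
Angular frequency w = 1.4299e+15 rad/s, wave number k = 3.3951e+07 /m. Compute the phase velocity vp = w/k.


vp = w / k
= 1.4299e+15 / 3.3951e+07
= 4.2117e+07 m/s

4.2117e+07


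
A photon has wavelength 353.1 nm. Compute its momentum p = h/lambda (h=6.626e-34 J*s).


p = h / lambda
= 6.626e-34 / (353.1e-9)
= 6.626e-34 / 3.5310e-07
= 1.8765e-27 kg*m/s

1.8765e-27


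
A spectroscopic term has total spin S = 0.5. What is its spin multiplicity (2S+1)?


Spin multiplicity = 2S + 1
= 2 * 0.5 + 1
= 1.0 + 1
= 2

2


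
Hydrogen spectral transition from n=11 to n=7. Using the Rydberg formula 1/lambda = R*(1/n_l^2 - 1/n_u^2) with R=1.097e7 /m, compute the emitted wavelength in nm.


1/lambda = R * (1/n_l^2 - 1/n_u^2)
= 1.097e7 * (1/7^2 - 1/11^2)
= 1.097e7 * (0.020408 - 0.008264)
= 1.097e7 * 0.012144
= 1.3322e+05 /m
lambda = 1 / 1.3322e+05 = 7506.5836 nm

7506.5836


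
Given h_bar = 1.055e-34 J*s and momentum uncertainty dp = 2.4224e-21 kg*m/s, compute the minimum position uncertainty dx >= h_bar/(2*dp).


dx = h_bar / (2 * dp)
= 1.055e-34 / (2 * 2.4224e-21)
= 1.055e-34 / 4.8448e-21
= 2.1776e-14 m

2.1776e-14


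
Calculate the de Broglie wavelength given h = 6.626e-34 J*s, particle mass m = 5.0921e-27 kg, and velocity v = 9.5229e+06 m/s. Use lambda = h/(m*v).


lambda = h / (m * v)
= 6.626e-34 / (5.0921e-27 * 9.5229e+06)
= 6.626e-34 / 4.8492e-20
= 1.3664e-14 m

1.3664e-14


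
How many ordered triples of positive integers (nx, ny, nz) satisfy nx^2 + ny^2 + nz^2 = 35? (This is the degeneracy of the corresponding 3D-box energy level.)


Enumerate all (nx, ny, nz) with nx^2 + ny^2 + nz^2 = 35:
(1,3,5)
(1,5,3)
(3,1,5)
(3,5,1)
(5,1,3)
(5,3,1)
Total degeneracy = 6

6


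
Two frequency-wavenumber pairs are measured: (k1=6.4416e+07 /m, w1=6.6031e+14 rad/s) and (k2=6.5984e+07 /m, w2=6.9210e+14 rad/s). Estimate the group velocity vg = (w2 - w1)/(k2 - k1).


vg = (w2 - w1) / (k2 - k1)
= (6.9210e+14 - 6.6031e+14) / (6.5984e+07 - 6.4416e+07)
= 3.1790e+13 / 1.5680e+06
= 2.0274e+07 m/s

2.0274e+07


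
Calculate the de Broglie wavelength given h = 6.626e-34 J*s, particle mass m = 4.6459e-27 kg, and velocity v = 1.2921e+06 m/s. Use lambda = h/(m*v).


lambda = h / (m * v)
= 6.626e-34 / (4.6459e-27 * 1.2921e+06)
= 6.626e-34 / 6.0030e-21
= 1.1038e-13 m

1.1038e-13


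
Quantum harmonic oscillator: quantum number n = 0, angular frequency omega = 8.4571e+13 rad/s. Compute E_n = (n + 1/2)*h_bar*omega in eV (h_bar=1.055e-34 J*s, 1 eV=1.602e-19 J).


E = (n + 1/2) * h_bar * omega
= (0 + 0.5) * 1.055e-34 * 8.4571e+13
= 0.5 * 8.9222e-21
= 4.4611e-21 J
= 0.0278 eV

0.0278


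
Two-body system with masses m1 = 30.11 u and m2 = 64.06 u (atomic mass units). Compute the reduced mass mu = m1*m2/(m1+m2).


mu = m1 * m2 / (m1 + m2)
= 30.11 * 64.06 / (30.11 + 64.06)
= 1928.8466 / 94.17
= 20.4826 u

20.4826


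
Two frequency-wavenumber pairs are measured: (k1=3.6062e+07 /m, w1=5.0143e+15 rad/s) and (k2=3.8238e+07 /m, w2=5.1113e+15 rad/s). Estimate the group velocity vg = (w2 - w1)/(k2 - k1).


vg = (w2 - w1) / (k2 - k1)
= (5.1113e+15 - 5.0143e+15) / (3.8238e+07 - 3.6062e+07)
= 9.7000e+13 / 2.1760e+06
= 4.4577e+07 m/s

4.4577e+07


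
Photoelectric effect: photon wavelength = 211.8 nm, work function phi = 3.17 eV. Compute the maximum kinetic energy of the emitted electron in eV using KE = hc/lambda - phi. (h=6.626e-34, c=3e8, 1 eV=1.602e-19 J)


E_photon = hc / lambda
= (6.626e-34)(3e8) / (211.8e-9)
= 9.3853e-19 J
= 5.8585 eV
KE = E_photon - phi
= 5.8585 - 3.17
= 2.6885 eV

2.6885


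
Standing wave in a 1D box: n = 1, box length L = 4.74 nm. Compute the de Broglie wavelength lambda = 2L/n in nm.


lambda = 2L / n
= 2 * 4.74 / 1
= 9.48 / 1
= 9.48 nm

9.48


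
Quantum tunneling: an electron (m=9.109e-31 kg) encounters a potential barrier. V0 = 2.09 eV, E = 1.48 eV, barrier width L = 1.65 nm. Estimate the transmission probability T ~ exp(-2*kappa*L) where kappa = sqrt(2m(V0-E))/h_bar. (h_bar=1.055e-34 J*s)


V0 - E = 0.61 eV = 9.7722e-20 J
kappa = sqrt(2 * m * (V0-E)) / h_bar
= sqrt(2 * 9.109e-31 * 9.7722e-20) / 1.055e-34
= 3.9994e+09 /m
2*kappa*L = 2 * 3.9994e+09 * 1.65e-9
= 13.198
T = exp(-13.198) = 1.854313e-06

1.854313e-06


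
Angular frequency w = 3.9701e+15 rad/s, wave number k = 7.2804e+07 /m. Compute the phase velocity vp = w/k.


vp = w / k
= 3.9701e+15 / 7.2804e+07
= 5.4531e+07 m/s

5.4531e+07


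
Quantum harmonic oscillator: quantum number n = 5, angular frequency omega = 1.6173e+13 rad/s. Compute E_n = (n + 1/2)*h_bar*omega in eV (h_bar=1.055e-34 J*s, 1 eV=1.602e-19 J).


E = (n + 1/2) * h_bar * omega
= (5 + 0.5) * 1.055e-34 * 1.6173e+13
= 5.5 * 1.7063e-21
= 9.3844e-21 J
= 0.0586 eV

0.0586


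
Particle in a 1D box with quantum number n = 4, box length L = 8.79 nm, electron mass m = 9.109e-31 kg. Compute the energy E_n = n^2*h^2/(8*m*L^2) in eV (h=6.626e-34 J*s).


E = n^2 * h^2 / (8 * m * L^2)
= 4^2 * (6.626e-34)^2 / (8 * 9.109e-31 * (8.79e-9)^2)
= 16 * 4.3904e-67 / (8 * 9.109e-31 * 7.7264e-17)
= 1.2476e-20 J
= 0.0779 eV

0.0779


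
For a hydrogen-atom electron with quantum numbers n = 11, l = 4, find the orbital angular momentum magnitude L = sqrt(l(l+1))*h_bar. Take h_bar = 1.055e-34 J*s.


L = sqrt(l*(l+1)) * h_bar
= sqrt(4 * 5) * 1.055e-34
= sqrt(20) * 1.055e-34
= 4.4721 * 1.055e-34
= 4.7181e-34 J*s

4.7181e-34


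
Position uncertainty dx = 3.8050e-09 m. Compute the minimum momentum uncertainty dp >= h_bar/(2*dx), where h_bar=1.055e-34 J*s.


dp = h_bar / (2 * dx)
= 1.055e-34 / (2 * 3.8050e-09)
= 1.055e-34 / 7.6100e-09
= 1.3863e-26 kg*m/s

1.3863e-26


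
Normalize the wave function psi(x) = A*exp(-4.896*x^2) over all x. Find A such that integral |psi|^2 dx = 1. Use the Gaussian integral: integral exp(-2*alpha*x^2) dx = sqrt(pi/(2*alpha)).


integral |psi|^2 dx = A^2 * sqrt(pi/(2*alpha)) = 1
A^2 = sqrt(2*alpha/pi)
= sqrt(2 * 4.896 / pi)
= 1.765472
A = sqrt(1.765472)
= 1.3287

1.3287


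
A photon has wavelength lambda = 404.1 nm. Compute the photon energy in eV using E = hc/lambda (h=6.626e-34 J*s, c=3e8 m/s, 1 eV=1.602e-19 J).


E = hc / lambda
= (6.626e-34)(3e8) / (404.1e-9)
= 1.9878e-25 / 4.0410e-07
= 4.9191e-19 J
Converting to eV: 4.9191e-19 / 1.602e-19
= 3.0706 eV

3.0706


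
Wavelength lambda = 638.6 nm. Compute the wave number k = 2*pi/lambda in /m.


k = 2 * pi / lambda
= 6.2832 / (638.6e-9)
= 6.2832 / 6.3860e-07
= 9.8390e+06 /m

9.8390e+06


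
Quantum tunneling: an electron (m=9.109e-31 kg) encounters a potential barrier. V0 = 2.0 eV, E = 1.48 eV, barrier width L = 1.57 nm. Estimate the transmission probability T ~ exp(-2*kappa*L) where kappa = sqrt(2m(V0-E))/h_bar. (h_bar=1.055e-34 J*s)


V0 - E = 0.52 eV = 8.3304e-20 J
kappa = sqrt(2 * m * (V0-E)) / h_bar
= sqrt(2 * 9.109e-31 * 8.3304e-20) / 1.055e-34
= 3.6926e+09 /m
2*kappa*L = 2 * 3.6926e+09 * 1.57e-9
= 11.5947
T = exp(-11.5947) = 9.214564e-06

9.214564e-06


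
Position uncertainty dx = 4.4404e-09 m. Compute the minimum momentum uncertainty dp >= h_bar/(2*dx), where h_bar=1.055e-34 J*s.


dp = h_bar / (2 * dx)
= 1.055e-34 / (2 * 4.4404e-09)
= 1.055e-34 / 8.8808e-09
= 1.1880e-26 kg*m/s

1.1880e-26


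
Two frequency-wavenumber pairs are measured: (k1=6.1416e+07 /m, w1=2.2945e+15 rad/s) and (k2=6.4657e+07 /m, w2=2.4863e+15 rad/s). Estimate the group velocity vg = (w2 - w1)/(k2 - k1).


vg = (w2 - w1) / (k2 - k1)
= (2.4863e+15 - 2.2945e+15) / (6.4657e+07 - 6.1416e+07)
= 1.9180e+14 / 3.2410e+06
= 5.9179e+07 m/s

5.9179e+07


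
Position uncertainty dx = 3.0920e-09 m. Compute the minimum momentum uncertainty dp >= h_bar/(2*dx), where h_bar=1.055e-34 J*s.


dp = h_bar / (2 * dx)
= 1.055e-34 / (2 * 3.0920e-09)
= 1.055e-34 / 6.1840e-09
= 1.7060e-26 kg*m/s

1.7060e-26


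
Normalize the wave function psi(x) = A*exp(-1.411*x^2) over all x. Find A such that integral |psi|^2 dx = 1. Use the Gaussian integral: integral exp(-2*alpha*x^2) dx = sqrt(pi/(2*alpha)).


integral |psi|^2 dx = A^2 * sqrt(pi/(2*alpha)) = 1
A^2 = sqrt(2*alpha/pi)
= sqrt(2 * 1.411 / pi)
= 0.947771
A = sqrt(0.947771)
= 0.9735

0.9735


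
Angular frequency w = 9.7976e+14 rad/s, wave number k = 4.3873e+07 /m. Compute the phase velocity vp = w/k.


vp = w / k
= 9.7976e+14 / 4.3873e+07
= 2.2332e+07 m/s

2.2332e+07


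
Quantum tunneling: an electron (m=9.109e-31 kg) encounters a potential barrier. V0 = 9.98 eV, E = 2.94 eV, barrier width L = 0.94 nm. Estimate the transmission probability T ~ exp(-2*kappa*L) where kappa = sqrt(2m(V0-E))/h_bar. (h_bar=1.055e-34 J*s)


V0 - E = 7.04 eV = 1.1278e-18 J
kappa = sqrt(2 * m * (V0-E)) / h_bar
= sqrt(2 * 9.109e-31 * 1.1278e-18) / 1.055e-34
= 1.3587e+10 /m
2*kappa*L = 2 * 1.3587e+10 * 0.94e-9
= 25.5431
T = exp(-25.5431) = 8.068258e-12

8.068258e-12


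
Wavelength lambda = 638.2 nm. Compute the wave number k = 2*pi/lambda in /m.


k = 2 * pi / lambda
= 6.2832 / (638.2e-9)
= 6.2832 / 6.3820e-07
= 9.8452e+06 /m

9.8452e+06


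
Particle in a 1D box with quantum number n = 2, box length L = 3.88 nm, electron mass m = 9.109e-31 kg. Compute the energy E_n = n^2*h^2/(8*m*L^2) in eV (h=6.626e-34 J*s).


E = n^2 * h^2 / (8 * m * L^2)
= 2^2 * (6.626e-34)^2 / (8 * 9.109e-31 * (3.88e-9)^2)
= 4 * 4.3904e-67 / (8 * 9.109e-31 * 1.5054e-17)
= 1.6008e-20 J
= 0.0999 eV

0.0999


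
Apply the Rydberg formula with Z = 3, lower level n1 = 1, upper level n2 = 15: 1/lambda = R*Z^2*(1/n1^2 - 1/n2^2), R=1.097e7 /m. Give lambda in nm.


1/lambda = R * Z^2 * (1/n1^2 - 1/n2^2)
= 1.097e7 * 3^2 * (1/1^2 - 1/15^2)
= 1.097e7 * 9 * (1.0 - 0.004444)
= 9.8291e+07 /m
lambda = 1 / 9.8291e+07
= 10.1739 nm

10.1739


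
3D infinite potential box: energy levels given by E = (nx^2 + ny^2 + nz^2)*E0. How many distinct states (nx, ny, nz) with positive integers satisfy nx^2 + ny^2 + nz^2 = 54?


Enumerate all (nx, ny, nz) with nx^2 + ny^2 + nz^2 = 54:
(1,2,7)
(1,7,2)
(2,1,7)
(2,5,5)
(2,7,1)
(3,3,6)
(3,6,3)
(5,2,5)
(5,5,2)
(6,3,3)
(7,1,2)
(7,2,1)
Total degeneracy = 12

12


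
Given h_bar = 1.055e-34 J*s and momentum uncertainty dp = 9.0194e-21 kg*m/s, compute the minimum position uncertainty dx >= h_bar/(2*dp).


dx = h_bar / (2 * dp)
= 1.055e-34 / (2 * 9.0194e-21)
= 1.055e-34 / 1.8039e-20
= 5.8485e-15 m

5.8485e-15


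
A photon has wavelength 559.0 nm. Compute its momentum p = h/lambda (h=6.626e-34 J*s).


p = h / lambda
= 6.626e-34 / (559.0e-9)
= 6.626e-34 / 5.5900e-07
= 1.1853e-27 kg*m/s

1.1853e-27


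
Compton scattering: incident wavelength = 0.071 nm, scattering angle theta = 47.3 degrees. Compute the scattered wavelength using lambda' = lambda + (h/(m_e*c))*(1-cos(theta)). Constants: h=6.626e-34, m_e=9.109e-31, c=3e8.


Compton wavelength: h/(m_e*c) = 2.4247e-12 m
d_lambda = 2.4247e-12 * (1 - cos(47.3 deg))
= 2.4247e-12 * 0.32184
= 7.8037e-13 m = 0.00078 nm
lambda' = 0.071 + 0.00078
= 0.07178 nm

0.07178


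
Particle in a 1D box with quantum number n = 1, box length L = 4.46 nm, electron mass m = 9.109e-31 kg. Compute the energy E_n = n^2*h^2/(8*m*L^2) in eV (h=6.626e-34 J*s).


E = n^2 * h^2 / (8 * m * L^2)
= 1^2 * (6.626e-34)^2 / (8 * 9.109e-31 * (4.46e-9)^2)
= 1 * 4.3904e-67 / (8 * 9.109e-31 * 1.9892e-17)
= 3.0288e-21 J
= 0.0189 eV

0.0189


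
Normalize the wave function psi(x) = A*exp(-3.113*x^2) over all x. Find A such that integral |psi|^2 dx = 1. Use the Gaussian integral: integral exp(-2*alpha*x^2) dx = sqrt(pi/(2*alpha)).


integral |psi|^2 dx = A^2 * sqrt(pi/(2*alpha)) = 1
A^2 = sqrt(2*alpha/pi)
= sqrt(2 * 3.113 / pi)
= 1.407763
A = sqrt(1.407763)
= 1.1865

1.1865


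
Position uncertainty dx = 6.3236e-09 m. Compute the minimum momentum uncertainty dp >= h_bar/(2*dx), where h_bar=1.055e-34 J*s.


dp = h_bar / (2 * dx)
= 1.055e-34 / (2 * 6.3236e-09)
= 1.055e-34 / 1.2647e-08
= 8.3418e-27 kg*m/s

8.3418e-27


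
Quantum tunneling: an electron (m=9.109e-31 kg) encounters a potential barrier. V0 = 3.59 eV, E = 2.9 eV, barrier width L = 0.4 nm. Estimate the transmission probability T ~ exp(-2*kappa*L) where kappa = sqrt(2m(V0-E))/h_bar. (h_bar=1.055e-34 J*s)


V0 - E = 0.69 eV = 1.1054e-19 J
kappa = sqrt(2 * m * (V0-E)) / h_bar
= sqrt(2 * 9.109e-31 * 1.1054e-19) / 1.055e-34
= 4.2536e+09 /m
2*kappa*L = 2 * 4.2536e+09 * 0.4e-9
= 3.4029
T = exp(-3.4029) = 3.327806e-02

3.327806e-02


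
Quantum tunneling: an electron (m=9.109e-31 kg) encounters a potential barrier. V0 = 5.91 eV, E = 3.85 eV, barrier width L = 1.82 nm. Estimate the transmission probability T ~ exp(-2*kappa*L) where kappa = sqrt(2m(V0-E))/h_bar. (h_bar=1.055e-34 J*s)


V0 - E = 2.06 eV = 3.3001e-19 J
kappa = sqrt(2 * m * (V0-E)) / h_bar
= sqrt(2 * 9.109e-31 * 3.3001e-19) / 1.055e-34
= 7.3496e+09 /m
2*kappa*L = 2 * 7.3496e+09 * 1.82e-9
= 26.7525
T = exp(-26.7525) = 2.407372e-12

2.407372e-12


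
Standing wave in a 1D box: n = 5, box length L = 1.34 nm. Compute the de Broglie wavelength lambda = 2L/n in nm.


lambda = 2L / n
= 2 * 1.34 / 5
= 2.68 / 5
= 0.536 nm

0.536


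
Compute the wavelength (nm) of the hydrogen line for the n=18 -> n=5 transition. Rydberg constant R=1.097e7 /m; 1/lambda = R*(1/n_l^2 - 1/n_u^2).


1/lambda = R * (1/n_l^2 - 1/n_u^2)
= 1.097e7 * (1/5^2 - 1/18^2)
= 1.097e7 * (0.04 - 0.003086)
= 1.097e7 * 0.036914
= 4.0494e+05 /m
lambda = 1 / 4.0494e+05 = 2469.4896 nm

2469.4896


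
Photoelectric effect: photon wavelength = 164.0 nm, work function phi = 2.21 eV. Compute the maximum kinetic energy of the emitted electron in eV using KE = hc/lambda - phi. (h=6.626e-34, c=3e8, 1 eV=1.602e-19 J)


E_photon = hc / lambda
= (6.626e-34)(3e8) / (164.0e-9)
= 1.2121e-18 J
= 7.566 eV
KE = E_photon - phi
= 7.566 - 2.21
= 5.356 eV

5.356


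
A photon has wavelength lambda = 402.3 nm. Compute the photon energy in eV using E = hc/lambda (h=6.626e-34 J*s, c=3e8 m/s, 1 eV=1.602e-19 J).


E = hc / lambda
= (6.626e-34)(3e8) / (402.3e-9)
= 1.9878e-25 / 4.0230e-07
= 4.9411e-19 J
Converting to eV: 4.9411e-19 / 1.602e-19
= 3.0843 eV

3.0843


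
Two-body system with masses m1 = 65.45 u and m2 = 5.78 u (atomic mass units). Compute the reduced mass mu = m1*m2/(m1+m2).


mu = m1 * m2 / (m1 + m2)
= 65.45 * 5.78 / (65.45 + 5.78)
= 378.301 / 71.23
= 5.311 u

5.311


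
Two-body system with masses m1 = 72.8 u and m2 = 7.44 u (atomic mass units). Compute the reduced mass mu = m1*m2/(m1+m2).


mu = m1 * m2 / (m1 + m2)
= 72.8 * 7.44 / (72.8 + 7.44)
= 541.632 / 80.24
= 6.7501 u

6.7501


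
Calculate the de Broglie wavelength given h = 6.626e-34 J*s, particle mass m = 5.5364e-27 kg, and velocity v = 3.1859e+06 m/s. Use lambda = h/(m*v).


lambda = h / (m * v)
= 6.626e-34 / (5.5364e-27 * 3.1859e+06)
= 6.626e-34 / 1.7638e-20
= 3.7566e-14 m

3.7566e-14


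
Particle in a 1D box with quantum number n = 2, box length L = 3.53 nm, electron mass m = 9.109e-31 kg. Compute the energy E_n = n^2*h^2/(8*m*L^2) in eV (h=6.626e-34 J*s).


E = n^2 * h^2 / (8 * m * L^2)
= 2^2 * (6.626e-34)^2 / (8 * 9.109e-31 * (3.53e-9)^2)
= 4 * 4.3904e-67 / (8 * 9.109e-31 * 1.2461e-17)
= 1.9340e-20 J
= 0.1207 eV

0.1207


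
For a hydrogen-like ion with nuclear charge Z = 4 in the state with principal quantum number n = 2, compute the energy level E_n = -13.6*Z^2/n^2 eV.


E_n = -13.6 * Z^2 / n^2
= -13.6 * 4^2 / 2^2
= -13.6 * 16 / 4
= -54.4 eV

-54.4


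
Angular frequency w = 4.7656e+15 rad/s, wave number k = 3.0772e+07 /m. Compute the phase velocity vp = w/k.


vp = w / k
= 4.7656e+15 / 3.0772e+07
= 1.5487e+08 m/s

1.5487e+08


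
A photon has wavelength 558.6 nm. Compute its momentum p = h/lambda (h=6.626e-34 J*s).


p = h / lambda
= 6.626e-34 / (558.6e-9)
= 6.626e-34 / 5.5860e-07
= 1.1862e-27 kg*m/s

1.1862e-27


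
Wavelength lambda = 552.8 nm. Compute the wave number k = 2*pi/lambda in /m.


k = 2 * pi / lambda
= 6.2832 / (552.8e-9)
= 6.2832 / 5.5280e-07
= 1.1366e+07 /m

1.1366e+07


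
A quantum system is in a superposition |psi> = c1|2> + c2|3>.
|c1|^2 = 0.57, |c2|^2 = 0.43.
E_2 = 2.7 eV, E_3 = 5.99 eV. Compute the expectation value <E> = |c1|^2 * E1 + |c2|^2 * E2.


<E> = |c1|^2 * E1 + |c2|^2 * E2
= 0.57 * 2.7 + 0.43 * 5.99
= 1.539 + 2.5757
= 4.1147 eV

4.1147


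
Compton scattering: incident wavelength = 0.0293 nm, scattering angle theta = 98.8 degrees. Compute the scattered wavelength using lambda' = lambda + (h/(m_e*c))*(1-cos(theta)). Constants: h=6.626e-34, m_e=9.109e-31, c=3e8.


Compton wavelength: h/(m_e*c) = 2.4247e-12 m
d_lambda = 2.4247e-12 * (1 - cos(98.8 deg))
= 2.4247e-12 * 1.152986
= 2.7957e-12 m = 0.002796 nm
lambda' = 0.0293 + 0.002796
= 0.032096 nm

0.032096


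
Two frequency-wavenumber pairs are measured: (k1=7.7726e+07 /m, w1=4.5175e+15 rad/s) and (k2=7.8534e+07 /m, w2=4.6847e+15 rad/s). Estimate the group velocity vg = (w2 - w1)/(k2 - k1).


vg = (w2 - w1) / (k2 - k1)
= (4.6847e+15 - 4.5175e+15) / (7.8534e+07 - 7.7726e+07)
= 1.6720e+14 / 8.0800e+05
= 2.0693e+08 m/s

2.0693e+08


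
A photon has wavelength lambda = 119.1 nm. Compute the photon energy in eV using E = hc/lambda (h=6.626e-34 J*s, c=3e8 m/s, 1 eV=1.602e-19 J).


E = hc / lambda
= (6.626e-34)(3e8) / (119.1e-9)
= 1.9878e-25 / 1.1910e-07
= 1.6690e-18 J
Converting to eV: 1.6690e-18 / 1.602e-19
= 10.4183 eV

10.4183


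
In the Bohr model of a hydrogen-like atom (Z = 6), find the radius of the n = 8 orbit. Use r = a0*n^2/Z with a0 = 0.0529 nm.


r = a0 * n^2 / Z
= 0.0529 * 8^2 / 6
= 0.0529 * 64 / 6
= 0.5643 nm

0.5643


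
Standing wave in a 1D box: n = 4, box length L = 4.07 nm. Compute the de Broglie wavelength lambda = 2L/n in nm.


lambda = 2L / n
= 2 * 4.07 / 4
= 8.14 / 4
= 2.035 nm

2.035


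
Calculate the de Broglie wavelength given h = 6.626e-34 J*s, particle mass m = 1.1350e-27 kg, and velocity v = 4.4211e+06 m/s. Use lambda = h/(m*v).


lambda = h / (m * v)
= 6.626e-34 / (1.1350e-27 * 4.4211e+06)
= 6.626e-34 / 5.0179e-21
= 1.3205e-13 m

1.3205e-13


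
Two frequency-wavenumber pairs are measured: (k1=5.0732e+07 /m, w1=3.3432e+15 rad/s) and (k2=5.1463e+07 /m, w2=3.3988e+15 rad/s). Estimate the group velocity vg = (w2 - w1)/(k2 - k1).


vg = (w2 - w1) / (k2 - k1)
= (3.3988e+15 - 3.3432e+15) / (5.1463e+07 - 5.0732e+07)
= 5.5600e+13 / 7.3100e+05
= 7.6060e+07 m/s

7.6060e+07


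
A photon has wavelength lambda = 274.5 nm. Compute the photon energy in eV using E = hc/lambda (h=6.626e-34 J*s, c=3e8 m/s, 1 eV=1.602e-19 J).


E = hc / lambda
= (6.626e-34)(3e8) / (274.5e-9)
= 1.9878e-25 / 2.7450e-07
= 7.2415e-19 J
Converting to eV: 7.2415e-19 / 1.602e-19
= 4.5203 eV

4.5203


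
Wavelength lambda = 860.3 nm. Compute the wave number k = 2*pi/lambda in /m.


k = 2 * pi / lambda
= 6.2832 / (860.3e-9)
= 6.2832 / 8.6030e-07
= 7.3035e+06 /m

7.3035e+06


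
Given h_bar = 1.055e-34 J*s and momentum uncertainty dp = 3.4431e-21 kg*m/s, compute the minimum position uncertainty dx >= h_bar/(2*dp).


dx = h_bar / (2 * dp)
= 1.055e-34 / (2 * 3.4431e-21)
= 1.055e-34 / 6.8862e-21
= 1.5320e-14 m

1.5320e-14


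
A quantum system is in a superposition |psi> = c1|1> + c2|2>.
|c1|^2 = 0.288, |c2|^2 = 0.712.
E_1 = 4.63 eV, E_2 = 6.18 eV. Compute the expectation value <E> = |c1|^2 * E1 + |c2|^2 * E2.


<E> = |c1|^2 * E1 + |c2|^2 * E2
= 0.288 * 4.63 + 0.712 * 6.18
= 1.3334 + 4.4002
= 5.7336 eV

5.7336


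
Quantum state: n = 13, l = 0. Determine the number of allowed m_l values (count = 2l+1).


m_l ranges from -l to +l in integer steps
So m_l goes from -0 to +0
Count = 2l + 1 = 2*0 + 1
= 1

1


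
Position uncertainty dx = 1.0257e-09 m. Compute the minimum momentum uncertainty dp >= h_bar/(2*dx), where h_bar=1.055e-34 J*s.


dp = h_bar / (2 * dx)
= 1.055e-34 / (2 * 1.0257e-09)
= 1.055e-34 / 2.0514e-09
= 5.1428e-26 kg*m/s

5.1428e-26


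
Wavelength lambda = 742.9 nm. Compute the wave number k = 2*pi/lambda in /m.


k = 2 * pi / lambda
= 6.2832 / (742.9e-9)
= 6.2832 / 7.4290e-07
= 8.4576e+06 /m

8.4576e+06


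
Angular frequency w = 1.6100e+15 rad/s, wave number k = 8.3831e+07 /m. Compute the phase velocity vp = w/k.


vp = w / k
= 1.6100e+15 / 8.3831e+07
= 1.9205e+07 m/s

1.9205e+07


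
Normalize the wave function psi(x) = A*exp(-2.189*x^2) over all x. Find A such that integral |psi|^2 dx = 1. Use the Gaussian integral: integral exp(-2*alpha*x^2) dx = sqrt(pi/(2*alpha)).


integral |psi|^2 dx = A^2 * sqrt(pi/(2*alpha)) = 1
A^2 = sqrt(2*alpha/pi)
= sqrt(2 * 2.189 / pi)
= 1.180492
A = sqrt(1.180492)
= 1.0865

1.0865


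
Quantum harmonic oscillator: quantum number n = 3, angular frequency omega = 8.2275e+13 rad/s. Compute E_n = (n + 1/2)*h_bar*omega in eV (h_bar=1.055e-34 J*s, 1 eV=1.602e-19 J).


E = (n + 1/2) * h_bar * omega
= (3 + 0.5) * 1.055e-34 * 8.2275e+13
= 3.5 * 8.6800e-21
= 3.0380e-20 J
= 0.1896 eV

0.1896


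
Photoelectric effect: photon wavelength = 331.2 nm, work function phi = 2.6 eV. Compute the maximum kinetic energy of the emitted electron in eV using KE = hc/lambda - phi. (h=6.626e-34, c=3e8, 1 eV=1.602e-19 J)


E_photon = hc / lambda
= (6.626e-34)(3e8) / (331.2e-9)
= 6.0018e-19 J
= 3.7464 eV
KE = E_photon - phi
= 3.7464 - 2.6
= 1.1464 eV

1.1464
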